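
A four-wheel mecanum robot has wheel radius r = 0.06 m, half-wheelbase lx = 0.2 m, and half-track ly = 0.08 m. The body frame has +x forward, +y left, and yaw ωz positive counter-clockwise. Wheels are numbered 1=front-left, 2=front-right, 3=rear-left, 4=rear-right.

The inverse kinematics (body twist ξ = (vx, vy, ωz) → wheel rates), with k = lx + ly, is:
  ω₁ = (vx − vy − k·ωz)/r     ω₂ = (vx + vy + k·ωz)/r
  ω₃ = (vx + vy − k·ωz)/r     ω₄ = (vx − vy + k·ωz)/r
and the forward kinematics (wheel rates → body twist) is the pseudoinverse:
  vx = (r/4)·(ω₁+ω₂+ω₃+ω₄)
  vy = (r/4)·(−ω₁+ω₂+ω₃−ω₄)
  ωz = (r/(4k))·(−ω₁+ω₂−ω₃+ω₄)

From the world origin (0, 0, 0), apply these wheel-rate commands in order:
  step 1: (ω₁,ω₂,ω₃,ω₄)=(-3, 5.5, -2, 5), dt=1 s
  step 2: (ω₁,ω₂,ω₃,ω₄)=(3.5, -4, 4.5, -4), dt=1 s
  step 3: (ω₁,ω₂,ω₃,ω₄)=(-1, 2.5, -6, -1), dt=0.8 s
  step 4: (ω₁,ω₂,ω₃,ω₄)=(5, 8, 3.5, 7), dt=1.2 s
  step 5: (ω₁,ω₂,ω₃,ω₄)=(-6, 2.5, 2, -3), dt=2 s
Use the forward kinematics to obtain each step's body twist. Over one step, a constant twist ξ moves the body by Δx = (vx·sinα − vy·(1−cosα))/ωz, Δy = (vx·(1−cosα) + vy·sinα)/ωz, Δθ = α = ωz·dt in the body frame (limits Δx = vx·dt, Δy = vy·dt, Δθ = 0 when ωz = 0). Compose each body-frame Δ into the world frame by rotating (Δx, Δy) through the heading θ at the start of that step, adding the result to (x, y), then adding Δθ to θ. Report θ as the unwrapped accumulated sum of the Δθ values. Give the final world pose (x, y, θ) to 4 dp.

(-0.0445, 0.3764, 1.1304)

step 1: ξ=(vx,vy,ωz)=(0.0825, 0.0225, 0.8304), dt=1.0 → body Δ=(0.0645, 0.0523, 0.8304) → world pose (0.0645, 0.0523, 0.8304)
step 2: ξ=(vx,vy,ωz)=(0.0000, 0.0150, -0.8571), dt=1.0 → body Δ=(0.0060, 0.0132, -0.8571) → world pose (0.0588, 0.0657, -0.0268)
step 3: ξ=(vx,vy,ωz)=(-0.0825, -0.0225, 0.4554), dt=0.8 → body Δ=(-0.0613, -0.0295, 0.3643) → world pose (-0.0032, 0.0379, 0.3375)
step 4: ξ=(vx,vy,ωz)=(0.3525, -0.0075, 0.3482), dt=1.2 → body Δ=(0.4127, 0.0784, 0.4179) → world pose (0.3602, 0.2485, 0.7554)
step 5: ξ=(vx,vy,ωz)=(-0.0675, 0.2025, 0.1875), dt=2.0 → body Δ=(-0.2069, 0.3706, 0.3750) → world pose (-0.0445, 0.3764, 1.1304)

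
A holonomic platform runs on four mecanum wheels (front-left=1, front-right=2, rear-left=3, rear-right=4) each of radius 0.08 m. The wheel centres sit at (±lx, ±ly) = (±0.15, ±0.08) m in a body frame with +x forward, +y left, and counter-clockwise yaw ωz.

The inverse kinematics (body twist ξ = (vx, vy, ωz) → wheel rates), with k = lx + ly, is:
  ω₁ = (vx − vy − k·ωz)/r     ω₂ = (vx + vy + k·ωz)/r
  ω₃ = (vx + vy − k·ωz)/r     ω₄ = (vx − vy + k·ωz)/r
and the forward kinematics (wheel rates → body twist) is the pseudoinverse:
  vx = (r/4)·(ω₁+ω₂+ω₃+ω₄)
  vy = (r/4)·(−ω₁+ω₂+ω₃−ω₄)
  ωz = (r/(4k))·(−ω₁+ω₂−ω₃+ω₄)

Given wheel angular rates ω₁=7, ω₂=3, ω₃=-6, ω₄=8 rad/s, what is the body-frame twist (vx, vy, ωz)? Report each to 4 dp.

(0.2400, -0.3600, 0.8696)

k = lx + ly = 0.15 + 0.08 = 0.2300
ω₁+ω₂+ω₃+ω₄ = 12.0000  →  vx = (0.08/4)·12.0000 = 0.2400
−ω₁+ω₂+ω₃−ω₄ = -18.0000  →  vy = (0.08/4)·-18.0000 = -0.3600
−ω₁+ω₂−ω₃+ω₄ = 10.0000  →  ωz = (0.08/0.9200)·10.0000 = 0.8696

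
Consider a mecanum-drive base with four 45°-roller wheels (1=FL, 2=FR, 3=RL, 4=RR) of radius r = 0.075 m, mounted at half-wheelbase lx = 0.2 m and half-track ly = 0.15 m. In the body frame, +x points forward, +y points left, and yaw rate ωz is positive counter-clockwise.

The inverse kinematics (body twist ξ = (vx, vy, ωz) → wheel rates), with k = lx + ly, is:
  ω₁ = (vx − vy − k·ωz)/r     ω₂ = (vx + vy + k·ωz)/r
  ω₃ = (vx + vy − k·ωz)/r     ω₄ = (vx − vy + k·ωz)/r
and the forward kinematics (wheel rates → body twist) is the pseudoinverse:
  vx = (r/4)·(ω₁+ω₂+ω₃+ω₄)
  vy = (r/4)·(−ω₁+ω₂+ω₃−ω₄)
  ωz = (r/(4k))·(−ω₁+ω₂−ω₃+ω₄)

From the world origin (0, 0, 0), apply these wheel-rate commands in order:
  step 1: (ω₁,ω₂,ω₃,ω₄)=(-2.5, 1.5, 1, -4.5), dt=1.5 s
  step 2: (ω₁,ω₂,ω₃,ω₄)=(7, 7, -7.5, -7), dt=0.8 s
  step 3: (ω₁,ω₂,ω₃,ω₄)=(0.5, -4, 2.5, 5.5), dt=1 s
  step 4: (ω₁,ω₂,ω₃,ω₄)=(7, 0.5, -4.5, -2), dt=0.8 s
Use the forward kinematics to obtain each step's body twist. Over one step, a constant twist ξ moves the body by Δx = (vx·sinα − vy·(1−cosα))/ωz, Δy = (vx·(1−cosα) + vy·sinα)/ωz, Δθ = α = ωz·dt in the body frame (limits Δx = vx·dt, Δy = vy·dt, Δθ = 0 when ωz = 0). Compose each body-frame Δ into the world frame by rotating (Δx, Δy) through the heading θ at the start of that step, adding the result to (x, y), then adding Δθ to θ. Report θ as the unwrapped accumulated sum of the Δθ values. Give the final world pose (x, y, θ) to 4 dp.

(-0.0753, -0.0175, -0.3509)

step 1: ξ=(vx,vy,ωz)=(-0.0844, 0.1781, -0.0804), dt=1.5 → body Δ=(-0.1102, 0.2742, -0.1205) → world pose (-0.1102, 0.2742, -0.1205)
step 2: ξ=(vx,vy,ωz)=(-0.0094, -0.0094, 0.0268), dt=0.8 → body Δ=(-0.0074, -0.0076, 0.0214) → world pose (-0.1184, 0.2675, -0.0991)
step 3: ξ=(vx,vy,ωz)=(0.0844, -0.1406, -0.0804), dt=1.0 → body Δ=(0.0786, -0.1439, -0.0804) → world pose (-0.0544, 0.1166, -0.1795)
step 4: ξ=(vx,vy,ωz)=(0.0188, -0.1688, -0.2143), dt=0.8 → body Δ=(0.0034, -0.1356, -0.1714) → world pose (-0.0753, -0.0175, -0.3509)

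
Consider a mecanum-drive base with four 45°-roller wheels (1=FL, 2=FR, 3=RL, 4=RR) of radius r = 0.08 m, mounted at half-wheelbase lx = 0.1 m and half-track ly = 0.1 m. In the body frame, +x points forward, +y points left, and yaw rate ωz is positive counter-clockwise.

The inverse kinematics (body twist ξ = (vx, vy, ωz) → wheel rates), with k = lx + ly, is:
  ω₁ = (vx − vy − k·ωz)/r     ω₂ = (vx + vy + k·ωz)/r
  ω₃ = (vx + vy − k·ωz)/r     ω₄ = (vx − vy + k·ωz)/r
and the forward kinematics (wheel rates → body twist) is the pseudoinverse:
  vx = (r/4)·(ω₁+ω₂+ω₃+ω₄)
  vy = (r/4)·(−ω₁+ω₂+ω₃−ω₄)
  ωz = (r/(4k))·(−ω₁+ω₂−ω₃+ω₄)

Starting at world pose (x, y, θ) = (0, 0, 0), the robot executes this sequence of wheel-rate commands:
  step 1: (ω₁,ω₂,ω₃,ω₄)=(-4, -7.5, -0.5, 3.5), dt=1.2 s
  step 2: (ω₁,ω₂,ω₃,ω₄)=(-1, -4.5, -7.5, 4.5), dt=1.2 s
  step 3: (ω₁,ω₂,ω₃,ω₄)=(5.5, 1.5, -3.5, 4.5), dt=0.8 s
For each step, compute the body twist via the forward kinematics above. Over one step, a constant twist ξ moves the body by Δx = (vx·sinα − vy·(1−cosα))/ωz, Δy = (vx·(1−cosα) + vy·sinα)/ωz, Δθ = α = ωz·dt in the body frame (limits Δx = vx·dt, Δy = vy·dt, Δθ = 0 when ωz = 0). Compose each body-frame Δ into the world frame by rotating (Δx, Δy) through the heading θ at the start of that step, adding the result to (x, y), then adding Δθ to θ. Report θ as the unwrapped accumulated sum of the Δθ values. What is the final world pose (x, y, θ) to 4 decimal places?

(0.0515, -0.5327, 1.4000)

step 1: ξ=(vx,vy,ωz)=(-0.1700, -0.1500, 0.0500), dt=1.2 → body Δ=(-0.1985, -0.1860, 0.0600) → world pose (-0.1985, -0.1860, 0.0600)
step 2: ξ=(vx,vy,ωz)=(-0.1700, -0.3100, 0.8500), dt=1.2 → body Δ=(0.0034, -0.4061, 1.0200) → world pose (-0.1707, -0.5912, 1.0800)
step 3: ξ=(vx,vy,ωz)=(0.1600, -0.2400, 0.4000), dt=0.8 → body Δ=(0.1563, -0.1684, 0.3200) → world pose (0.0515, -0.5327, 1.4000)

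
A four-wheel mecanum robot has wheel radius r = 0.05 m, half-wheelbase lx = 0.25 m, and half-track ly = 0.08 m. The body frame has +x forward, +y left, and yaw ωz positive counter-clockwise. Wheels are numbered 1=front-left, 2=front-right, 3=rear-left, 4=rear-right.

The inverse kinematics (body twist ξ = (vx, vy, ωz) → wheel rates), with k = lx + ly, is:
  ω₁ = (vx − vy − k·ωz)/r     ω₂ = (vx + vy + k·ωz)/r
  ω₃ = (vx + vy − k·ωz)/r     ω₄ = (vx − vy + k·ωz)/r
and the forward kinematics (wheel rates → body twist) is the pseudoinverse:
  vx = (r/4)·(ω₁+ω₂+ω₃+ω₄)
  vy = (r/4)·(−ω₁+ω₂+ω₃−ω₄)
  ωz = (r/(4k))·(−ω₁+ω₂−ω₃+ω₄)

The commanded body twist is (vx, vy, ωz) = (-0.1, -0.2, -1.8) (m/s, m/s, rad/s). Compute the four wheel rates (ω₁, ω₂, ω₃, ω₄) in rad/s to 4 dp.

(13.8800, -17.8800, 5.8800, -9.8800)

k = lx + ly = 0.25 + 0.08 = 0.3300;  k·ωz = 0.3300·-1.8 = -0.5940
ω₁ (FL) = (vx − vy − k·ωz)/r = 0.6940/0.05 = 13.8800
ω₂ (FR) = (vx + vy + k·ωz)/r = -0.8940/0.05 = -17.8800
ω₃ (RL) = (vx + vy − k·ωz)/r = 0.2940/0.05 = 5.8800
ω₄ (RR) = (vx − vy + k·ωz)/r = -0.4940/0.05 = -9.8800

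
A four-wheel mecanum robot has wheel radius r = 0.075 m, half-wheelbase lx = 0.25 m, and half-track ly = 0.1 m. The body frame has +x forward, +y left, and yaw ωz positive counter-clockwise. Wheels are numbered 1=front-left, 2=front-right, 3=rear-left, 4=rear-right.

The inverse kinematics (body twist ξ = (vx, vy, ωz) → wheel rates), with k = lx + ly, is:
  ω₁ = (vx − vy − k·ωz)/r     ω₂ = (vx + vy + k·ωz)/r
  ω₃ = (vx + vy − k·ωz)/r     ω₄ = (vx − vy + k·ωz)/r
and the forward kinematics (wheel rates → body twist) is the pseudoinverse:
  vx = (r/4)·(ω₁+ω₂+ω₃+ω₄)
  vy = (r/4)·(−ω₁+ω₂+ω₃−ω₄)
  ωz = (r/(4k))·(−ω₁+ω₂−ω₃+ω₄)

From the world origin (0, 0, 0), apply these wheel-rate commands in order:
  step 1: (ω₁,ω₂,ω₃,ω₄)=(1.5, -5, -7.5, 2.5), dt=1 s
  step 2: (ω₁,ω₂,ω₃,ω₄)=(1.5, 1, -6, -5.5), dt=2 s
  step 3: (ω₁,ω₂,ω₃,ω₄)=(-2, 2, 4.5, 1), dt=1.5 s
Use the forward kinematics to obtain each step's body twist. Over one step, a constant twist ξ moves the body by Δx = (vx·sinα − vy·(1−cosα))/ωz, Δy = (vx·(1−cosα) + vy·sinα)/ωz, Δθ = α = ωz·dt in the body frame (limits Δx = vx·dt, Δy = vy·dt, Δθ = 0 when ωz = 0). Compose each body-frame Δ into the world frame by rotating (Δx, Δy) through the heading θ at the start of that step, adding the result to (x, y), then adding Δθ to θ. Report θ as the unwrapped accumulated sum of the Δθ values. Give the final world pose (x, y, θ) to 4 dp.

step 1: ξ=(vx,vy,ωz)=(-0.1594, -0.3094, 0.1875), dt=1.0 → body Δ=(-0.1295, -0.3225, 0.1875) → world pose (-0.1295, -0.3225, 0.1875)
step 2: ξ=(vx,vy,ωz)=(-0.1687, -0.0187, 0.0000), dt=2.0 → body Δ=(-0.3375, -0.0375, 0.0000) → world pose (-0.4541, -0.4222, 0.1875)
step 3: ξ=(vx,vy,ωz)=(0.1031, 0.1406, 0.0268), dt=1.5 → body Δ=(0.1504, 0.2140, 0.0402) → world pose (-0.3462, -0.1839, 0.2277)

(-0.3462, -0.1839, 0.2277)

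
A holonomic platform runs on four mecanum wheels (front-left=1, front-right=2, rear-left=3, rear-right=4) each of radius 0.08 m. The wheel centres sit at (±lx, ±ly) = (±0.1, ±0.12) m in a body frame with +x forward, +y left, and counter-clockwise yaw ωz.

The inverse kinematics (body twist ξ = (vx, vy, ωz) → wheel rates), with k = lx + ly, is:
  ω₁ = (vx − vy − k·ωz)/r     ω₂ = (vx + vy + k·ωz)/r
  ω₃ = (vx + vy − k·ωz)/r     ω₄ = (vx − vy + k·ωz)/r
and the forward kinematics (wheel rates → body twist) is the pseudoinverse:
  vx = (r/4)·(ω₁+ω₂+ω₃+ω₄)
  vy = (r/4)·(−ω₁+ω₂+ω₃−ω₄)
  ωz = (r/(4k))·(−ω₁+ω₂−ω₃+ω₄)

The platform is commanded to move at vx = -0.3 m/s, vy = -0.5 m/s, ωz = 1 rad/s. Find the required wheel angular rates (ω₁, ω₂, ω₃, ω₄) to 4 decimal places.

(-0.2500, -7.2500, -12.7500, 5.2500)

k = lx + ly = 0.1 + 0.12 = 0.2200;  k·ωz = 0.2200·1 = 0.2200
ω₁ (FL) = (vx − vy − k·ωz)/r = -0.0200/0.08 = -0.2500
ω₂ (FR) = (vx + vy + k·ωz)/r = -0.5800/0.08 = -7.2500
ω₃ (RL) = (vx + vy − k·ωz)/r = -1.0200/0.08 = -12.7500
ω₄ (RR) = (vx − vy + k·ωz)/r = 0.4200/0.08 = 5.2500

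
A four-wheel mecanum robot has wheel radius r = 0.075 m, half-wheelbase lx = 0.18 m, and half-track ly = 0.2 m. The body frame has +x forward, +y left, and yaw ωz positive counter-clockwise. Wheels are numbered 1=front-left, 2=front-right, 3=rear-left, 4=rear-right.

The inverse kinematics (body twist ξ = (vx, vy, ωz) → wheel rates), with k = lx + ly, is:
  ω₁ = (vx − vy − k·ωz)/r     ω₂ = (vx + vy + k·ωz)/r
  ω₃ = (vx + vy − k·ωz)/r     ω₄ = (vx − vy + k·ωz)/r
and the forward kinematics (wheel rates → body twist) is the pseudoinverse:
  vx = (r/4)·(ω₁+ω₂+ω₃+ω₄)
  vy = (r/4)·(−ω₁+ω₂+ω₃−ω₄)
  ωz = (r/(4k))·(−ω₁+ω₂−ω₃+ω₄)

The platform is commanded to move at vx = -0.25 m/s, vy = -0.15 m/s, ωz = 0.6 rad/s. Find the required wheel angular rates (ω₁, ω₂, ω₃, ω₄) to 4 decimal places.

k = lx + ly = 0.18 + 0.2 = 0.3800;  k·ωz = 0.3800·0.6 = 0.2280
ω₁ (FL) = (vx − vy − k·ωz)/r = -0.3280/0.075 = -4.3733
ω₂ (FR) = (vx + vy + k·ωz)/r = -0.1720/0.075 = -2.2933
ω₃ (RL) = (vx + vy − k·ωz)/r = -0.6280/0.075 = -8.3733
ω₄ (RR) = (vx − vy + k·ωz)/r = 0.1280/0.075 = 1.7067

(-4.3733, -2.2933, -8.3733, 1.7067)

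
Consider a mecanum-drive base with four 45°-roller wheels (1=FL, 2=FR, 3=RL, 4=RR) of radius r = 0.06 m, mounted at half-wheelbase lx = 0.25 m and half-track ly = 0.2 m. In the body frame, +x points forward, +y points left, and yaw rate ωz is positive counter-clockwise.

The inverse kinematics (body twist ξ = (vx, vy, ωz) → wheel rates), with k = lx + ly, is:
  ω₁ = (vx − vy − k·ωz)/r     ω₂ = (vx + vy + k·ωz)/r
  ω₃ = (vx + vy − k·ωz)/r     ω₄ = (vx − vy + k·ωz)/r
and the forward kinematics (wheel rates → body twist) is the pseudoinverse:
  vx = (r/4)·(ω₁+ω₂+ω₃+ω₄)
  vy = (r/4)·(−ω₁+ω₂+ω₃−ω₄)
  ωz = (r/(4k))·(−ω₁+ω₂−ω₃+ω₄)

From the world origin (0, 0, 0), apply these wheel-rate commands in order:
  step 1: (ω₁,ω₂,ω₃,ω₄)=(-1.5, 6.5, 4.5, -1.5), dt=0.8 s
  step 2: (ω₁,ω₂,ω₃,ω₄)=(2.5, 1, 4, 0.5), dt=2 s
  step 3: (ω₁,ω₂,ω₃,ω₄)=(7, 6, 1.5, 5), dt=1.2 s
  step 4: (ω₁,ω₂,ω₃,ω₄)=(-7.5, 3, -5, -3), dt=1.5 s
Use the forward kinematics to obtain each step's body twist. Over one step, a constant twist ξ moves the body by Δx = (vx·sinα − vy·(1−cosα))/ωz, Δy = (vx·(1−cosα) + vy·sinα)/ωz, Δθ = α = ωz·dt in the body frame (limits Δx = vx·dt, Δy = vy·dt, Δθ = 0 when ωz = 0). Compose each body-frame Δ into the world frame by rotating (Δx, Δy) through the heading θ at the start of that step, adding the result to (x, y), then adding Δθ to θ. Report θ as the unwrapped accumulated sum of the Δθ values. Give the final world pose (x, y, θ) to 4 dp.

(0.3596, 0.1939, 0.4450)

step 1: ξ=(vx,vy,ωz)=(0.1200, 0.2100, 0.0667), dt=0.8 → body Δ=(0.0915, 0.1705, 0.0533) → world pose (0.0915, 0.1705, 0.0533)
step 2: ξ=(vx,vy,ωz)=(0.1200, 0.0300, -0.1667), dt=2.0 → body Δ=(0.2455, 0.0193, -0.3333) → world pose (0.3356, 0.2028, -0.2800)
step 3: ξ=(vx,vy,ωz)=(0.2925, -0.0675, 0.0833), dt=1.2 → body Δ=(0.3545, -0.0633, 0.1000) → world pose (0.6587, 0.0440, -0.1800)
step 4: ξ=(vx,vy,ωz)=(-0.1875, 0.1275, 0.4167), dt=1.5 → body Δ=(-0.3211, 0.0940, 0.6250) → world pose (0.3596, 0.1939, 0.4450)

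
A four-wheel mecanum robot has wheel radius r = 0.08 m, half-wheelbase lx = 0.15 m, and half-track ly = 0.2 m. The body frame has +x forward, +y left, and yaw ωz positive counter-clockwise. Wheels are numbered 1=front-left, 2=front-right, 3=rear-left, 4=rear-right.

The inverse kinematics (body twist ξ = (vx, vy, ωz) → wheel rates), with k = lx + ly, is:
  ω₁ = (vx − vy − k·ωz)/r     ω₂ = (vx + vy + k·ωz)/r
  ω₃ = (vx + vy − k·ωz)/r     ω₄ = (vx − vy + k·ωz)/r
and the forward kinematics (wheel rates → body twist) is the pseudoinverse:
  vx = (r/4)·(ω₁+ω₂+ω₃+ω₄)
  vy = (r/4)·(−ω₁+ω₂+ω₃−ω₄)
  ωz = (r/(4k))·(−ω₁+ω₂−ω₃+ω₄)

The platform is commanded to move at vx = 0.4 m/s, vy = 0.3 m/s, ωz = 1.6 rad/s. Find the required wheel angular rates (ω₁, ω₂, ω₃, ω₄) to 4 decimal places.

k = lx + ly = 0.15 + 0.2 = 0.3500;  k·ωz = 0.3500·1.6 = 0.5600
ω₁ (FL) = (vx − vy − k·ωz)/r = -0.4600/0.08 = -5.7500
ω₂ (FR) = (vx + vy + k·ωz)/r = 1.2600/0.08 = 15.7500
ω₃ (RL) = (vx + vy − k·ωz)/r = 0.1400/0.08 = 1.7500
ω₄ (RR) = (vx − vy + k·ωz)/r = 0.6600/0.08 = 8.2500

(-5.7500, 15.7500, 1.7500, 8.2500)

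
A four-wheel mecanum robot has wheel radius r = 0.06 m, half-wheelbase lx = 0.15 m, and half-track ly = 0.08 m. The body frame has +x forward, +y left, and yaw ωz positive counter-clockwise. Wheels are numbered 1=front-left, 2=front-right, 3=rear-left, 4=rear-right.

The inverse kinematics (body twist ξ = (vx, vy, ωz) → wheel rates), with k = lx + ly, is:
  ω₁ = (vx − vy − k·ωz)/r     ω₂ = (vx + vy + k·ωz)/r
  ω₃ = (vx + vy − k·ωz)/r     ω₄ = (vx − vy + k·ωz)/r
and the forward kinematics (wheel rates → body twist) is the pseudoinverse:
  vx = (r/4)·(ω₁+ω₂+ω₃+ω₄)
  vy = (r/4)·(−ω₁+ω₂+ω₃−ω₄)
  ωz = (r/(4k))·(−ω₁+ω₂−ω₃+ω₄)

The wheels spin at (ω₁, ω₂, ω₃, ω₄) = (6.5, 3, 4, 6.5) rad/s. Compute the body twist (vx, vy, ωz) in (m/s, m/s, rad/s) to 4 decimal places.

k = lx + ly = 0.15 + 0.08 = 0.2300
ω₁+ω₂+ω₃+ω₄ = 20.0000  →  vx = (0.06/4)·20.0000 = 0.3000
−ω₁+ω₂+ω₃−ω₄ = -6.0000  →  vy = (0.06/4)·-6.0000 = -0.0900
−ω₁+ω₂−ω₃+ω₄ = -1.0000  →  ωz = (0.06/0.9200)·-1.0000 = -0.0652

(0.3000, -0.0900, -0.0652)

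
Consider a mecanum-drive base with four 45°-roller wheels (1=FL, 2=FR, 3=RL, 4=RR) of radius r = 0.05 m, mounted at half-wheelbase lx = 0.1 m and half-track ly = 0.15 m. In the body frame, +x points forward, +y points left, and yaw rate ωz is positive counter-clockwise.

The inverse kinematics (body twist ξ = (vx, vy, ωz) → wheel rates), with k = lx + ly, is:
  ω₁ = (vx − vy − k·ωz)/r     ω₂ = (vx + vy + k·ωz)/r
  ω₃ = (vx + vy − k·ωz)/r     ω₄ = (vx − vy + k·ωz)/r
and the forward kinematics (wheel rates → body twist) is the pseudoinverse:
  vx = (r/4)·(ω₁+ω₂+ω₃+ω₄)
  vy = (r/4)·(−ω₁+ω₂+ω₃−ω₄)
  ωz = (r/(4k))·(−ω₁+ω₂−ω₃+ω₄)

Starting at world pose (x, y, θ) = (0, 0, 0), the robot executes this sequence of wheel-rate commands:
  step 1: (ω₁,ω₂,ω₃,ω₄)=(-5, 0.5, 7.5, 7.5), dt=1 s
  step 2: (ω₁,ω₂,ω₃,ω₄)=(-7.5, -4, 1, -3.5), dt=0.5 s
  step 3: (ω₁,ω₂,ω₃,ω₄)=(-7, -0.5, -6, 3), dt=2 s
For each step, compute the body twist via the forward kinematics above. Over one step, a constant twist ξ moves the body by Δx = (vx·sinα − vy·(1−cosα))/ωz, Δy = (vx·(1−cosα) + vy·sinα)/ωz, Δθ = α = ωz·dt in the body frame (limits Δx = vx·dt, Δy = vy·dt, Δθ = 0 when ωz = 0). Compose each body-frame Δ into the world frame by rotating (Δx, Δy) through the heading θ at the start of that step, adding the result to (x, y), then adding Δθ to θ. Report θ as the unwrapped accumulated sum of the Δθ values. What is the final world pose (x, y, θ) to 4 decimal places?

(-0.0521, -0.1205, 1.8000)

step 1: ξ=(vx,vy,ωz)=(0.1313, 0.0688, 0.2750), dt=1.0 → body Δ=(0.1202, 0.0858, 0.2750) → world pose (0.1202, 0.0858, 0.2750)
step 2: ξ=(vx,vy,ωz)=(-0.1750, 0.1000, -0.0500), dt=0.5 → body Δ=(-0.0869, 0.0511, -0.0250) → world pose (0.0227, 0.1114, 0.2500)
step 3: ξ=(vx,vy,ωz)=(-0.1313, -0.0313, 0.7750), dt=2.0 → body Δ=(-0.1298, -0.2061, 1.5500) → world pose (-0.0521, -0.1205, 1.8000)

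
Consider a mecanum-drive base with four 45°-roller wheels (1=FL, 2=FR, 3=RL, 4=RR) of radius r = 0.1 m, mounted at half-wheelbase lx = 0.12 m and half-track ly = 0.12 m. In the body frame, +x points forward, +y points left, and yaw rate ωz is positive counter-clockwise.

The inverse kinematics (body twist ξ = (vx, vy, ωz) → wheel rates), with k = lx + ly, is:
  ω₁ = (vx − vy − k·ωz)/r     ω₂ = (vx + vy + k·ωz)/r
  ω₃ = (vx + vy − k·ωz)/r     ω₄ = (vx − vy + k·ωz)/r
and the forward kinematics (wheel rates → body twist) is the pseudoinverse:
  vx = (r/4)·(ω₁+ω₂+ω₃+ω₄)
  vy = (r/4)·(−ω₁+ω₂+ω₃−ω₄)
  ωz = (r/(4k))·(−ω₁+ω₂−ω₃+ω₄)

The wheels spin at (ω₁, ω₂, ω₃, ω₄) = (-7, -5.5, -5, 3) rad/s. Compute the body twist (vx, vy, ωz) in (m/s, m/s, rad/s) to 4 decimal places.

(-0.3625, -0.1625, 0.9896)

k = lx + ly = 0.12 + 0.12 = 0.2400
ω₁+ω₂+ω₃+ω₄ = -14.5000  →  vx = (0.1/4)·-14.5000 = -0.3625
−ω₁+ω₂+ω₃−ω₄ = -6.5000  →  vy = (0.1/4)·-6.5000 = -0.1625
−ω₁+ω₂−ω₃+ω₄ = 9.5000  →  ωz = (0.1/0.9600)·9.5000 = 0.9896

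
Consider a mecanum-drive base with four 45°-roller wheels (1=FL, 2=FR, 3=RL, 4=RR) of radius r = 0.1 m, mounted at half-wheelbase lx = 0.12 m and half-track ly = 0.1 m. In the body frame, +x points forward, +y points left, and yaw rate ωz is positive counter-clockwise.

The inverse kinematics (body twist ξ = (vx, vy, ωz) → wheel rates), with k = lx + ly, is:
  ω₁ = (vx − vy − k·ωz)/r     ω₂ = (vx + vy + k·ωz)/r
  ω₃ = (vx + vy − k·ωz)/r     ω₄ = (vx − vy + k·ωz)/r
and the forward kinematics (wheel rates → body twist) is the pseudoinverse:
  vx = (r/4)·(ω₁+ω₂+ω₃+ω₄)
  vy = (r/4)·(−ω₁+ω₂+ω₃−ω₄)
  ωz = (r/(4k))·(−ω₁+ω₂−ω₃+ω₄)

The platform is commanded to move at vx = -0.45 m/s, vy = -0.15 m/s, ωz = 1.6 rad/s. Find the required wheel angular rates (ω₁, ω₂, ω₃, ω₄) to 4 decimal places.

k = lx + ly = 0.12 + 0.1 = 0.2200;  k·ωz = 0.2200·1.6 = 0.3520
ω₁ (FL) = (vx − vy − k·ωz)/r = -0.6520/0.1 = -6.5200
ω₂ (FR) = (vx + vy + k·ωz)/r = -0.2480/0.1 = -2.4800
ω₃ (RL) = (vx + vy − k·ωz)/r = -0.9520/0.1 = -9.5200
ω₄ (RR) = (vx − vy + k·ωz)/r = 0.0520/0.1 = 0.5200

(-6.5200, -2.4800, -9.5200, 0.5200)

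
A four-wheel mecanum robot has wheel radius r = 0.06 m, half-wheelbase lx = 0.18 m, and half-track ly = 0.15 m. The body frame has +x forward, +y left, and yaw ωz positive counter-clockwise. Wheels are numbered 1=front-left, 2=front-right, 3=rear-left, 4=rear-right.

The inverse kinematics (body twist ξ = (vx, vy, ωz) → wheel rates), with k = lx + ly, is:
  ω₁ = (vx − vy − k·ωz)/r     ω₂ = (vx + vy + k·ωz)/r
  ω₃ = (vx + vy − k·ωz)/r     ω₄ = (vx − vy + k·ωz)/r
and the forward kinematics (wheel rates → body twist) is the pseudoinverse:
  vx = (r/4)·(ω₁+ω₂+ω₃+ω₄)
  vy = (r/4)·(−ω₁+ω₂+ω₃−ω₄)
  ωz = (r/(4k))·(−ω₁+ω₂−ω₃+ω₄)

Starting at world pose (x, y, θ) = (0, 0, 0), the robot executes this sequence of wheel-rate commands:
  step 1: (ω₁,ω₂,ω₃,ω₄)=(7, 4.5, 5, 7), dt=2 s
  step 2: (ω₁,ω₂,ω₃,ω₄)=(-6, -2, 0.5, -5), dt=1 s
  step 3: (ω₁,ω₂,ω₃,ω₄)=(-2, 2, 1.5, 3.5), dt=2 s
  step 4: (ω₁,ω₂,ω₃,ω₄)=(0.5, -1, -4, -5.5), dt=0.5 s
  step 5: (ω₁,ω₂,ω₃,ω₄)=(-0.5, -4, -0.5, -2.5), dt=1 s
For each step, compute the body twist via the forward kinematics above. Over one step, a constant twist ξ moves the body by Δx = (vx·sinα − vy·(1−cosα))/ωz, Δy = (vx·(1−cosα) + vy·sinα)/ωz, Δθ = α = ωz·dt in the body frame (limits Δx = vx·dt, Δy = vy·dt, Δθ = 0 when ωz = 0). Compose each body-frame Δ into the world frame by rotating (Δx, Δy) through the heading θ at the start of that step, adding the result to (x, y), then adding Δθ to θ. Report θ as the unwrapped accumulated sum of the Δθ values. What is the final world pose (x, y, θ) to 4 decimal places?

step 1: ξ=(vx,vy,ωz)=(0.3525, -0.0675, -0.0227), dt=2.0 → body Δ=(0.7017, -0.1510, -0.0455) → world pose (0.7017, -0.1510, -0.0455)
step 2: ξ=(vx,vy,ωz)=(-0.1875, 0.1425, -0.0682), dt=1.0 → body Δ=(-0.1825, 0.1488, -0.0682) → world pose (0.5261, 0.0059, -0.1136)
step 3: ξ=(vx,vy,ωz)=(0.0750, 0.0300, 0.2727), dt=2.0 → body Δ=(0.1267, 0.0970, 0.5455) → world pose (0.6630, 0.0879, 0.4318)
step 4: ξ=(vx,vy,ωz)=(-0.1500, 0.0000, -0.1364), dt=0.5 → body Δ=(-0.0749, 0.0026, -0.0682) → world pose (0.5939, 0.0589, 0.3636)
step 5: ξ=(vx,vy,ωz)=(-0.1125, -0.0225, -0.2500), dt=1.0 → body Δ=(-0.1141, -0.0083, -0.2500) → world pose (0.4902, 0.0106, 0.1136)

(0.4902, 0.0106, 0.1136)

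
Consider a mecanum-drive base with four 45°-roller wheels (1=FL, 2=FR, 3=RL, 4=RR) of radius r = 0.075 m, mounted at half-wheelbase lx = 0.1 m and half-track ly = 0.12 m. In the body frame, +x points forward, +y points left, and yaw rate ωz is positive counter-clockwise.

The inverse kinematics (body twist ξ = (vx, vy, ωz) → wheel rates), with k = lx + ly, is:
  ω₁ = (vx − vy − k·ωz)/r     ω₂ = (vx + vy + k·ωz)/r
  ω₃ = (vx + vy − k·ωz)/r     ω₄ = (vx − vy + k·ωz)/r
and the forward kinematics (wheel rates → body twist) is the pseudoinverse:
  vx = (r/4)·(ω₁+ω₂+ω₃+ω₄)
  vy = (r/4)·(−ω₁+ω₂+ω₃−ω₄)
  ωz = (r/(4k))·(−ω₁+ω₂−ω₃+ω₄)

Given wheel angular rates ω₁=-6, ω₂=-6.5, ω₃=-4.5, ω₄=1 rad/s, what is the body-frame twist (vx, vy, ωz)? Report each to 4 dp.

k = lx + ly = 0.1 + 0.12 = 0.2200
ω₁+ω₂+ω₃+ω₄ = -16.0000  →  vx = (0.075/4)·-16.0000 = -0.3000
−ω₁+ω₂+ω₃−ω₄ = -6.0000  →  vy = (0.075/4)·-6.0000 = -0.1125
−ω₁+ω₂−ω₃+ω₄ = 5.0000  →  ωz = (0.075/0.8800)·5.0000 = 0.4261

(-0.3000, -0.1125, 0.4261)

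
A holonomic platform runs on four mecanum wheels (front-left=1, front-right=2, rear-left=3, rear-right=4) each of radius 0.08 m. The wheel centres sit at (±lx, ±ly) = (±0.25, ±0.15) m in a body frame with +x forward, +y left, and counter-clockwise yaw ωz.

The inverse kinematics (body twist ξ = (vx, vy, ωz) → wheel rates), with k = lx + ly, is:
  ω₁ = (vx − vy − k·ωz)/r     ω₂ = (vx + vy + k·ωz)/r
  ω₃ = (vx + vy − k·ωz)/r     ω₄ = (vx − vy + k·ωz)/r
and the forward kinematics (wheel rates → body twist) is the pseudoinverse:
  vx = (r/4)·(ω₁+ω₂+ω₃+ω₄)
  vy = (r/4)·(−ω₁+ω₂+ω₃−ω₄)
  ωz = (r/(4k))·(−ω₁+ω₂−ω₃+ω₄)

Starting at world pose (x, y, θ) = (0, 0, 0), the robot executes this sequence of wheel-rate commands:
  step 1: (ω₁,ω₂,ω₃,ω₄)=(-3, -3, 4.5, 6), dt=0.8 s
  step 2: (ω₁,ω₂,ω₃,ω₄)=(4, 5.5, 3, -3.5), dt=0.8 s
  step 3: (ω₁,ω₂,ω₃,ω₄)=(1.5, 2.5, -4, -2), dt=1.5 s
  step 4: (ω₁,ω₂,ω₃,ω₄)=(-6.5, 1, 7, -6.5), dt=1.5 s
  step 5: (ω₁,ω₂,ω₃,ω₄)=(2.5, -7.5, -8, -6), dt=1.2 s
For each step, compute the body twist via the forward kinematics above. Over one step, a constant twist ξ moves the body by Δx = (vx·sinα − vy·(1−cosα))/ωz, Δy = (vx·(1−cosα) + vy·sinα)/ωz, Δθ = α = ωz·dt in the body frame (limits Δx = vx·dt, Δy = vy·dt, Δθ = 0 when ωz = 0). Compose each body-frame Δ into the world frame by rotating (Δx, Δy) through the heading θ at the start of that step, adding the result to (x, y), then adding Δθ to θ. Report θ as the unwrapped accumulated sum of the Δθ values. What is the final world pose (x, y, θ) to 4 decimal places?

(-0.4331, 0.7334, -0.8450)

step 1: ξ=(vx,vy,ωz)=(0.0900, -0.0300, 0.0750), dt=0.8 → body Δ=(0.0727, -0.0218, 0.0600) → world pose (0.0727, -0.0218, 0.0600)
step 2: ξ=(vx,vy,ωz)=(0.1800, 0.1600, -0.2500), dt=0.8 → body Δ=(0.1558, 0.1128, -0.2000) → world pose (0.2214, 0.1001, -0.1400)
step 3: ξ=(vx,vy,ωz)=(-0.0400, -0.0200, 0.1500), dt=1.5 → body Δ=(-0.0561, -0.0365, 0.2250) → world pose (0.1608, 0.0718, 0.0850)
step 4: ξ=(vx,vy,ωz)=(-0.1000, 0.4200, -0.3000), dt=1.5 → body Δ=(-0.0056, 0.6421, -0.4500) → world pose (0.1006, 0.7112, -0.3650)
step 5: ξ=(vx,vy,ωz)=(-0.3800, -0.2400, -0.4000), dt=1.2 → body Δ=(-0.5065, -0.1697, -0.4800) → world pose (-0.4331, 0.7334, -0.8450)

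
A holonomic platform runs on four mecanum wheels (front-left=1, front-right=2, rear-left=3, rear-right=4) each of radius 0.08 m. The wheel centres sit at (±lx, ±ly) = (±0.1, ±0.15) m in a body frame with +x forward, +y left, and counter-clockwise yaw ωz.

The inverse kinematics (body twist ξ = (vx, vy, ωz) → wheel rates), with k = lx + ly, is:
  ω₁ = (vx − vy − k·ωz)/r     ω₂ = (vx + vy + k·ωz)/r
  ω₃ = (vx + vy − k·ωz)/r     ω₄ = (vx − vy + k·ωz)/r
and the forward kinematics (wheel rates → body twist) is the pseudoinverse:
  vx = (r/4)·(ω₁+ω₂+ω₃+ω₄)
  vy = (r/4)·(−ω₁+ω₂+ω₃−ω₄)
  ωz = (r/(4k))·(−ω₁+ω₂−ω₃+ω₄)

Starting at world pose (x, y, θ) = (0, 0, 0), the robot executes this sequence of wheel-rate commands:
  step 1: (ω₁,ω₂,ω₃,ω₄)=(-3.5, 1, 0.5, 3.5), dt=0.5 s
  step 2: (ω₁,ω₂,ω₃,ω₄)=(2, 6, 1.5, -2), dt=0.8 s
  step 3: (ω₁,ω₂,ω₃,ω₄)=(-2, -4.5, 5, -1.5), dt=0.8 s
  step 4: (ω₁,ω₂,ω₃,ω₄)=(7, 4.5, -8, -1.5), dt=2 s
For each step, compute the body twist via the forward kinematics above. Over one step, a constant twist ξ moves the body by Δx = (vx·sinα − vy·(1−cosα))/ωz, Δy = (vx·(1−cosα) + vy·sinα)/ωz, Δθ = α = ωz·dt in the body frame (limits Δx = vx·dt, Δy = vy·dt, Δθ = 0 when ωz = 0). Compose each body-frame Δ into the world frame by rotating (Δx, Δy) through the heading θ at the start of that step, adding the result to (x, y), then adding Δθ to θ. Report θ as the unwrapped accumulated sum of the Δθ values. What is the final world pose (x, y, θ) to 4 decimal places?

step 1: ξ=(vx,vy,ωz)=(0.0300, 0.0300, 0.6000), dt=0.5 → body Δ=(0.0125, 0.0170, 0.3000) → world pose (0.0125, 0.0170, 0.3000)
step 2: ξ=(vx,vy,ωz)=(0.1500, 0.1500, 0.0400), dt=0.8 → body Δ=(0.1181, 0.1219, 0.0320) → world pose (0.0893, 0.1684, 0.3320)
step 3: ξ=(vx,vy,ωz)=(-0.0600, 0.0800, -0.7200), dt=0.8 → body Δ=(-0.0275, 0.0740, -0.5760) → world pose (0.0392, 0.2293, -0.2440)
step 4: ξ=(vx,vy,ωz)=(0.0400, -0.1800, 0.3200), dt=2.0 → body Δ=(0.1860, -0.3112, 0.6400) → world pose (0.1445, -0.1176, 0.3960)

(0.1445, -0.1176, 0.3960)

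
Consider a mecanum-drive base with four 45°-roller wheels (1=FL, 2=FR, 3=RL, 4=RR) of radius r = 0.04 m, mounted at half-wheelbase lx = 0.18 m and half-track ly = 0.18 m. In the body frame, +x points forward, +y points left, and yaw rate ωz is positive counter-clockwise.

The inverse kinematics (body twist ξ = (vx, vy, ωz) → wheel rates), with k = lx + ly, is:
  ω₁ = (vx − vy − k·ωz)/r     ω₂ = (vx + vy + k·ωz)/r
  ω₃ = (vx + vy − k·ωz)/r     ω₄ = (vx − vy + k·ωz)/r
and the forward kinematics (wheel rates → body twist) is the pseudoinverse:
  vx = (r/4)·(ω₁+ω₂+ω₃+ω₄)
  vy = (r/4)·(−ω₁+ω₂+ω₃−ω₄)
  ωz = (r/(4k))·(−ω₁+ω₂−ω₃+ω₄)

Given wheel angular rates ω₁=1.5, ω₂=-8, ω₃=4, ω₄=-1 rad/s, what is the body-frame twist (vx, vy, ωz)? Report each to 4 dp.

k = lx + ly = 0.18 + 0.18 = 0.3600
ω₁+ω₂+ω₃+ω₄ = -3.5000  →  vx = (0.04/4)·-3.5000 = -0.0350
−ω₁+ω₂+ω₃−ω₄ = -4.5000  →  vy = (0.04/4)·-4.5000 = -0.0450
−ω₁+ω₂−ω₃+ω₄ = -14.5000  →  ωz = (0.04/1.4400)·-14.5000 = -0.4028

(-0.0350, -0.0450, -0.4028)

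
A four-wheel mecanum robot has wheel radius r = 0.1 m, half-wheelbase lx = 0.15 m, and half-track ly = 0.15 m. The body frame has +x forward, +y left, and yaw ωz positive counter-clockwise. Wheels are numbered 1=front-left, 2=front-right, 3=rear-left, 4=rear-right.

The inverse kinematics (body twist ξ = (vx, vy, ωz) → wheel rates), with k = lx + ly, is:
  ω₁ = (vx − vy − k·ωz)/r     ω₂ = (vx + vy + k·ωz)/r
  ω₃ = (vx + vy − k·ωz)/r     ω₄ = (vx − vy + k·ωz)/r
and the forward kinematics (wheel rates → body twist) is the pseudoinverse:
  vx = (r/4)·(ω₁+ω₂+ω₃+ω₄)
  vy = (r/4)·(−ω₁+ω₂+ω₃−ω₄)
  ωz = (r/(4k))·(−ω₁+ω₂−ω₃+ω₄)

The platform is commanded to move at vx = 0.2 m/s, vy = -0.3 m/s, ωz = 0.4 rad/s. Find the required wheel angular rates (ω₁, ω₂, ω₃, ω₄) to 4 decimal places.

(3.8000, 0.2000, -2.2000, 6.2000)

k = lx + ly = 0.15 + 0.15 = 0.3000;  k·ωz = 0.3000·0.4 = 0.1200
ω₁ (FL) = (vx − vy − k·ωz)/r = 0.3800/0.1 = 3.8000
ω₂ (FR) = (vx + vy + k·ωz)/r = 0.0200/0.1 = 0.2000
ω₃ (RL) = (vx + vy − k·ωz)/r = -0.2200/0.1 = -2.2000
ω₄ (RR) = (vx − vy + k·ωz)/r = 0.6200/0.1 = 6.2000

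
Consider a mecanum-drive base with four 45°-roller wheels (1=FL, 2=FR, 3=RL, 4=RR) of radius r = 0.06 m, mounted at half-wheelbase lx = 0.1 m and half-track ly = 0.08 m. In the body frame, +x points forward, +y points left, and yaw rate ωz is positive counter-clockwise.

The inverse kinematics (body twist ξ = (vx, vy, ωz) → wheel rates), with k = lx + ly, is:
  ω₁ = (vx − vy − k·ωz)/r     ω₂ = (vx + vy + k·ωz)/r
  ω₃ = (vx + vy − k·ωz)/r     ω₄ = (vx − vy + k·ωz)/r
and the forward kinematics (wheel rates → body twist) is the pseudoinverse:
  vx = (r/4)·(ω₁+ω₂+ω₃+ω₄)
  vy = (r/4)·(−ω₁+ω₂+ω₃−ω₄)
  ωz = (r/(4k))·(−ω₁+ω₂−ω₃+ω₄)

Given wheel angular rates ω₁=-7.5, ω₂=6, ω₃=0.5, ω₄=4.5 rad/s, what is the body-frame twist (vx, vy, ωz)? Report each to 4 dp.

k = lx + ly = 0.1 + 0.08 = 0.1800
ω₁+ω₂+ω₃+ω₄ = 3.5000  →  vx = (0.06/4)·3.5000 = 0.0525
−ω₁+ω₂+ω₃−ω₄ = 9.5000  →  vy = (0.06/4)·9.5000 = 0.1425
−ω₁+ω₂−ω₃+ω₄ = 17.5000  →  ωz = (0.06/0.7200)·17.5000 = 1.4583

(0.0525, 0.1425, 1.4583)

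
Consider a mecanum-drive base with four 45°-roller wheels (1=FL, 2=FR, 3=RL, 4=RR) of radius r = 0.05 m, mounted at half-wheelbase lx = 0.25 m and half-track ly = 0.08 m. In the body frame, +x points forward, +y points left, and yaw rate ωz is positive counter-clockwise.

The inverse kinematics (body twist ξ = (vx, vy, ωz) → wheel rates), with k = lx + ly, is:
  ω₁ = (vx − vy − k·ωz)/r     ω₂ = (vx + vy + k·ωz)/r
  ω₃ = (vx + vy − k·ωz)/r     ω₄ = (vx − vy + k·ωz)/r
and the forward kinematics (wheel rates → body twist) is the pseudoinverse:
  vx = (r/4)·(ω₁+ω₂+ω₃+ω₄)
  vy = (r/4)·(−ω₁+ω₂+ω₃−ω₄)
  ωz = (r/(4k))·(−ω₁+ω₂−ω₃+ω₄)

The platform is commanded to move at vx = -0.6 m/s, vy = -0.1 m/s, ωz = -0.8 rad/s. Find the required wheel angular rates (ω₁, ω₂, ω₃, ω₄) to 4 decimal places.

(-4.7200, -19.2800, -8.7200, -15.2800)

k = lx + ly = 0.25 + 0.08 = 0.3300;  k·ωz = 0.3300·-0.8 = -0.2640
ω₁ (FL) = (vx − vy − k·ωz)/r = -0.2360/0.05 = -4.7200
ω₂ (FR) = (vx + vy + k·ωz)/r = -0.9640/0.05 = -19.2800
ω₃ (RL) = (vx + vy − k·ωz)/r = -0.4360/0.05 = -8.7200
ω₄ (RR) = (vx − vy + k·ωz)/r = -0.7640/0.05 = -15.2800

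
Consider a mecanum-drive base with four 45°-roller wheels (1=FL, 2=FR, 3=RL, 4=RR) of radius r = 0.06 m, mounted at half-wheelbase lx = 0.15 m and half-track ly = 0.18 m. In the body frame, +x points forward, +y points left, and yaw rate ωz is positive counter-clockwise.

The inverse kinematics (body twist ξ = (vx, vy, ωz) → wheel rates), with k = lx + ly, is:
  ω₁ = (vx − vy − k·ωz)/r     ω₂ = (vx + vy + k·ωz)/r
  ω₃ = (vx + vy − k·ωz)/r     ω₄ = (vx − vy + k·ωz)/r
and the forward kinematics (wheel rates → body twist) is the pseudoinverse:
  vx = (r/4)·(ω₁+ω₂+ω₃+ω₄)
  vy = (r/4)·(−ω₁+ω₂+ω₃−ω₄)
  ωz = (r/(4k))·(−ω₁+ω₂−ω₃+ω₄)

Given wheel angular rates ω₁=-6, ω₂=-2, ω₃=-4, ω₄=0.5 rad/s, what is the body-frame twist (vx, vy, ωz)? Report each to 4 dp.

(-0.1725, -0.0075, 0.3864)

k = lx + ly = 0.15 + 0.18 = 0.3300
ω₁+ω₂+ω₃+ω₄ = -11.5000  →  vx = (0.06/4)·-11.5000 = -0.1725
−ω₁+ω₂+ω₃−ω₄ = -0.5000  →  vy = (0.06/4)·-0.5000 = -0.0075
−ω₁+ω₂−ω₃+ω₄ = 8.5000  →  ωz = (0.06/1.3200)·8.5000 = 0.3864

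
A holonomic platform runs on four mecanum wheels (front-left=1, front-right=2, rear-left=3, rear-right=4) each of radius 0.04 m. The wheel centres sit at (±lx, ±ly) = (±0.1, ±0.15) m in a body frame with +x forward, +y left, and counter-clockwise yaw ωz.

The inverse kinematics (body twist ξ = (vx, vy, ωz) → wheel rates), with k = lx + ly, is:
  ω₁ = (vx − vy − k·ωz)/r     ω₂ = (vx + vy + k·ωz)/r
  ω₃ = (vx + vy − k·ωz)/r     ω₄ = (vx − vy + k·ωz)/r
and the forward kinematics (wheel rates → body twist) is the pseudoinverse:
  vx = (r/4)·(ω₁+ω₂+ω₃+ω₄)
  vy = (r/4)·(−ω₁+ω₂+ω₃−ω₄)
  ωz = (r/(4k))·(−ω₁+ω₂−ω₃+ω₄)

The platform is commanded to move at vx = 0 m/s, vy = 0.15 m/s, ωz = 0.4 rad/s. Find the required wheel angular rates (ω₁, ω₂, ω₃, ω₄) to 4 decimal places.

(-6.2500, 6.2500, 1.2500, -1.2500)

k = lx + ly = 0.1 + 0.15 = 0.2500;  k·ωz = 0.2500·0.4 = 0.1000
ω₁ (FL) = (vx − vy − k·ωz)/r = -0.2500/0.04 = -6.2500
ω₂ (FR) = (vx + vy + k·ωz)/r = 0.2500/0.04 = 6.2500
ω₃ (RL) = (vx + vy − k·ωz)/r = 0.0500/0.04 = 1.2500
ω₄ (RR) = (vx − vy + k·ωz)/r = -0.0500/0.04 = -1.2500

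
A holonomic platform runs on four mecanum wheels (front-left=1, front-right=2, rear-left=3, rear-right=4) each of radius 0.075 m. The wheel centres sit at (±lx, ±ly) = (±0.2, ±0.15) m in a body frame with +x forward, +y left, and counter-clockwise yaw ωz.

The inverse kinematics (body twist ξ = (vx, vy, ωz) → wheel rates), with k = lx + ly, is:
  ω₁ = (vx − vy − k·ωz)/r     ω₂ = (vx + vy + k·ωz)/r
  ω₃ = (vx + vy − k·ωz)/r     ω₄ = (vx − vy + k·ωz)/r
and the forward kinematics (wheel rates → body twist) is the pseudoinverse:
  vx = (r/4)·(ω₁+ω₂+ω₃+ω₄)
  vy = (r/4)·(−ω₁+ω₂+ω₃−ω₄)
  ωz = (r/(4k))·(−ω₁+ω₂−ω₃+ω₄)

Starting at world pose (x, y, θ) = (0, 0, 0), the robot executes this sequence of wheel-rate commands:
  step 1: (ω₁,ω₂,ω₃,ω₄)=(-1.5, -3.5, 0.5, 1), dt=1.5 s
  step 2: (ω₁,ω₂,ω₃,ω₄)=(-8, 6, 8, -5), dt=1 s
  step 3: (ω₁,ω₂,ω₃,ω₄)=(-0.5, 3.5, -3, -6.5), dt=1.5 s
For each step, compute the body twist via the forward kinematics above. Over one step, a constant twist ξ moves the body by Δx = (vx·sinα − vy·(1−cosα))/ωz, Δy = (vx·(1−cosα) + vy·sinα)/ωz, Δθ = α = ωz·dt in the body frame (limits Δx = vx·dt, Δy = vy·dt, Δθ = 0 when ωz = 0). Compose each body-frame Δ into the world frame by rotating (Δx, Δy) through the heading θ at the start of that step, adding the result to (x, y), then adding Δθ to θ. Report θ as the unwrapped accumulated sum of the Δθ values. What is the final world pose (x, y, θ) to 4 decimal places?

step 1: ξ=(vx,vy,ωz)=(-0.0656, -0.0469, -0.0804), dt=1.5 → body Δ=(-0.1024, -0.0642, -0.1205) → world pose (-0.1024, -0.0642, -0.1205)
step 2: ξ=(vx,vy,ωz)=(0.0187, 0.5062, 0.0536), dt=1.0 → body Δ=(0.0052, 0.5065, 0.0536) → world pose (-0.0364, 0.4380, -0.0670)
step 3: ξ=(vx,vy,ωz)=(-0.1219, 0.1406, 0.0268), dt=1.5 → body Δ=(-0.1870, 0.2072, 0.0402) → world pose (-0.2091, 0.6573, -0.0268)

(-0.2091, 0.6573, -0.0268)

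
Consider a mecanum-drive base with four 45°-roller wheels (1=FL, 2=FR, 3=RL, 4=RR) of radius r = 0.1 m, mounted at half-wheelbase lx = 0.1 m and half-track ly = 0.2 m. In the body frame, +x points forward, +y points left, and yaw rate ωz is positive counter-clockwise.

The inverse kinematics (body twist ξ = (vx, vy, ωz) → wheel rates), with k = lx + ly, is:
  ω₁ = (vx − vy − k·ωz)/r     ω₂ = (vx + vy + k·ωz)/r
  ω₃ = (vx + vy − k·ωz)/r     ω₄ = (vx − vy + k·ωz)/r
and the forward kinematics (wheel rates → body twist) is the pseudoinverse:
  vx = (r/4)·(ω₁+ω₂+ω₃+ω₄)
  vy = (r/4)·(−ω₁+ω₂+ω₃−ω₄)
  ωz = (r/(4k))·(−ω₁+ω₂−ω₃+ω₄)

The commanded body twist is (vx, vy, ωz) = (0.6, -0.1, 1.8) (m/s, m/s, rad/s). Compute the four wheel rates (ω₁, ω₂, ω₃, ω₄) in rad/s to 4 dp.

k = lx + ly = 0.1 + 0.2 = 0.3000;  k·ωz = 0.3000·1.8 = 0.5400
ω₁ (FL) = (vx − vy − k·ωz)/r = 0.1600/0.1 = 1.6000
ω₂ (FR) = (vx + vy + k·ωz)/r = 1.0400/0.1 = 10.4000
ω₃ (RL) = (vx + vy − k·ωz)/r = -0.0400/0.1 = -0.4000
ω₄ (RR) = (vx − vy + k·ωz)/r = 1.2400/0.1 = 12.4000

(1.6000, 10.4000, -0.4000, 12.4000)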